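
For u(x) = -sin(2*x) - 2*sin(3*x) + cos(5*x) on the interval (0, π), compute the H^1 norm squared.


||u||_{H^1(0,π)}^2 = 208/21 + 71*π/2

u'(x) = -5*sin(5*x) - 2*cos(2*x) - 6*cos(3*x).
Expand u² and (u')² and integrate term by term on (0, π), using: for integers n ≥ 1, ∫_0^π sin²(nx) dx = ∫_0^π cos²(nx) dx = π/2; for n ≠ n', ∫_0^π sin(nx)sin(n'x) dx = ∫_0^π cos(nx)cos(n'x) dx = 0; and by product-to-sum, ∫_0^π sin(nx)cos(n'x) dx = ½∫_0^π [sin((n+n')x) + sin((n−n')x)] dx, which is 0 when n+n' is even and 2n/(n²−n'²) when n+n' is odd (it need not vanish on (0, π)).
  u² squared terms: (-1)²·∫sin(2x)² dx = 1·π/2 = π/2;  (-2)²·∫sin(3x)² dx = 4·π/2 = 2*π;  (1)²·∫cos(5x)² dx = 1·π/2 = π/2.
  u² cross terms: 2·(-1)·(-2)·∫sin(2x)·sin(3x) dx = 4·(0) = 0;  2·(-1)·(1)·∫sin(2x)·cos(5x) dx = -2·(-4/21) = 8/21;  2·(-2)·(1)·∫sin(3x)·cos(5x) dx = -4·(0) = 0.
  So ∫_0^π u² dx = π/2 + 2*π + π/2 + 0 + 8/21 + 0 = 8/21 + 3*π.
  (u')² squared terms: (-6)²·∫cos(3x)² dx = 36·π/2 = 18*π;  (-5)²·∫sin(5x)² dx = 25·π/2 = 25*π/2;  (-2)²·∫cos(2x)² dx = 4·π/2 = 2*π.
  (u')² cross terms: 2·(-6)·(-5)·∫cos(3x)·sin(5x) dx = 60·(0) = 0;  2·(-6)·(-2)·∫cos(3x)·cos(2x) dx = 24·(0) = 0;  2·(-5)·(-2)·∫sin(5x)·cos(2x) dx = 20·(10/21) = 200/21.
  So ∫_0^π (u')² dx = 18*π + 25*π/2 + 2*π + 0 + 0 + 200/21 = 200/21 + 65*π/2.
||u||_{H^1}^2 = (8/21 + 3*π) + (200/21 + 65*π/2) = 208/21 + 71*π/2.


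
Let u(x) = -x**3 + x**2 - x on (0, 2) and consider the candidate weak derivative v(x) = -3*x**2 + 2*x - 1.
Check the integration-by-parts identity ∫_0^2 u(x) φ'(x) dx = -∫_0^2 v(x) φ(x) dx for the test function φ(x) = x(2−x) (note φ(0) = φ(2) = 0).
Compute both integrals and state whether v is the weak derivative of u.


LHS = 52/15, RHS = 52/15. Yes, v = u' weakly.

u(x) = -x**3 + x**2 - x, classical derivative u'(x) = -3*x**2 + 2*x - 1.
φ(x) = x(2−x), so φ'(x) = 2 - 2*x.
Note φ(0) = φ(2) = 0, so the boundary term u·φ vanishes.
LHS = ∫_0^2 u(x) φ'(x) dx = ∫_0^2 (2*x^4 - 4*x^3 + 4*x^2 - 2*x) dx. Term by term:
  ∫_0^2 2*x^4 dx = 64/5;  ∫_0^2 -4*x^3 dx = -16;  ∫_0^2 4*x^2 dx = 32/3;
  ∫_0^2 -2*x dx = -4.
Sum: 64/5 − 16 + 32/3 − 4 = 52/15.
So LHS = 52/15.
∫_0^2 v(x) φ(x) dx = ∫_0^2 (3*x^4 - 8*x^3 + 5*x^2 - 2*x) dx. Term by term:
  ∫_0^2 3*x^4 dx = 96/5;  ∫_0^2 -8*x^3 dx = -32;  ∫_0^2 5*x^2 dx = 40/3;
  ∫_0^2 -2*x dx = -4.
Sum: 96/5 − 32 + 40/3 − 4 = -52/15.
So RHS = -∫_0^2 v(x) φ(x) dx = 52/15.
LHS = RHS, so the identity holds for this test φ.
Moreover u is smooth here and v(x) = u'(x) = -3*x**2 + 2*x - 1 pointwise, so the identity holds for every test function. Hence v is the weak derivative of u.


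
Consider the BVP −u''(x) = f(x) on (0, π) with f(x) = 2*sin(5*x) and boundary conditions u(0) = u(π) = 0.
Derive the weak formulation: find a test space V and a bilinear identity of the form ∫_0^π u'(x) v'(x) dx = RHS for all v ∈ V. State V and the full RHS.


V = H^1_0(0, π) (so v(0) = v(π) = 0); weak form: ∫_0^π u'v' dx = ∫_0^π (2*sin(5*x)) v dx for all v ∈ V.

Multiply both sides by a test function v and integrate from 0 to π:
  ∫_0^π −u''(x) v(x) dx = ∫_0^π f(x) v(x) dx.
Integrate the LHS by parts once:
  ∫_0^π −u'' v dx = −[u'(x) v(x)]_0^π + ∫_0^π u'(x) v'(x) dx.
Thus ∫_0^π u'(x) v'(x) dx = ∫_0^π f(x) v(x) dx + [u'(x) v(x)]_0^π.
Choose V so that boundary terms are either known or forced to vanish.
u is Dirichlet: u(0) = u(π) = 0. Let V = H^1_0(0, π); then v(0) = v(π) = 0, and [u' v]_0^π = 0.
Weak formulation: find u (satisfying any essential BC) such that ∫_0^π u'(x) v'(x) dx = ∫_0^π f v dx for all v ∈ V.
Substituting f(x) = 2*sin(5*x), the right-hand side is ∫_0^π (2*sin(5*x)) v dx.


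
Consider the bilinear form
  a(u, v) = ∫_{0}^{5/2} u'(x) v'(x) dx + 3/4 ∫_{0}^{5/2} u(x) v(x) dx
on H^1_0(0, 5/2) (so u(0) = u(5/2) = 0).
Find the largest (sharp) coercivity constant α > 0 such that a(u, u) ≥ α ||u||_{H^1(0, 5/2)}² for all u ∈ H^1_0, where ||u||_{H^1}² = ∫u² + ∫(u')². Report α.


α = (75 + 16*π^2)/(4*(25 + 4*π^2))

Coercivity of a(·,·) on H^1_0(0, 5/2) means a(u, u) ≥ α ||u||_{H^1}² for every u ∈ H^1_0.
The interval has length L = 5/2, and Poincaré/coercivity depend only on L. Here a(u, u) = ∫(u')² + (3/4)·∫u².
Here 0 < c = 3/4 < 1. The condition a(u,u) ≥ α||u||_{H^1}² reads (1−α)∫(u')² ≥ (α−c)∫u². Any admissible α is ≤ 1 (rapidly oscillating u have ∫u²/∫(u')² → 0), and α = 1 would force 0 ≥ (1−c)∫u², impossible since c < 1; so 1−α > 0. By the sharp Poincaré inequality on H^1_0 of an interval of length L, ∫(u')² ≥ (π/L)²∫u² with equality for the first sine mode sin(π(x−x₀)/L) (x₀ the left endpoint), so the inequality holds for all u iff (1−α)(π/L)² ≥ α − c, i.e. α ≤ ((π/L)² + c)/((π/L)² + 1) = (1 + c(L/π)²)/(1 + (L/π)²). With (π/L)² = 4*π^2/25 and c = 3/4, the largest admissible constant is α = ((π/L)² + c)/((π/L)² + 1).
Simplifying, α = (75 + 16*π^2)/(4*(25 + 4*π^2)).


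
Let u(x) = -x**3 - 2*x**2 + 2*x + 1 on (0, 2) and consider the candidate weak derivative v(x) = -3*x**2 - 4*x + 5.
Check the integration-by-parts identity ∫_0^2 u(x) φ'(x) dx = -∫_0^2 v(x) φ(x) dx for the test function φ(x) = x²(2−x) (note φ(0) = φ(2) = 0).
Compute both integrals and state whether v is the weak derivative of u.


LHS = 152/15, RHS = 92/15. No, v is not the weak derivative of u.

u(x) = -x**3 - 2*x**2 + 2*x + 1, classical derivative u'(x) = -3*x**2 - 4*x + 2.
φ(x) = x²(2−x), so φ'(x) = x*(4 - 3*x).
Note φ(0) = φ(2) = 0, so the boundary term u·φ vanishes.
LHS = ∫_0^2 u(x) φ'(x) dx = ∫_0^2 (3*x^5 + 2*x^4 - 14*x^3 + 5*x^2 + 4*x) dx. Term by term:
  ∫_0^2 3*x^5 dx = 32;  ∫_0^2 2*x^4 dx = 64/5;  ∫_0^2 -14*x^3 dx = -56;
  ∫_0^2 5*x^2 dx = 40/3;  ∫_0^2 4*x dx = 8.
Sum: 32 + 64/5 − 56 + 40/3 + 8 = 152/15.
So LHS = 152/15.
∫_0^2 v(x) φ(x) dx = ∫_0^2 (3*x^5 - 2*x^4 - 13*x^3 + 10*x^2) dx. Term by term:
  ∫_0^2 3*x^5 dx = 32;  ∫_0^2 -2*x^4 dx = -64/5;  ∫_0^2 -13*x^3 dx = -52;
  ∫_0^2 10*x^2 dx = 80/3.
Sum: 32 − 64/5 − 52 + 80/3 = -92/15.
So RHS = -∫_0^2 v(x) φ(x) dx = 92/15.
LHS − RHS = 4 ≠ 0, so the identity fails.
(For a valid weak derivative the identity must hold for EVERY test function, in particular this one. The failure shows v is NOT the weak derivative of u.)
Correct weak derivative would be u'(x) = -3*x**2 - 4*x + 2.


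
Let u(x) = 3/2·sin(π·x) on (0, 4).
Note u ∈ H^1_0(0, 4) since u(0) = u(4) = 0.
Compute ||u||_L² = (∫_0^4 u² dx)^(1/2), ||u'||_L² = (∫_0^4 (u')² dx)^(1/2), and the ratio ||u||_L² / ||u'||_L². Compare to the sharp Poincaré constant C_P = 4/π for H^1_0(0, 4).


||u||_L² / ||u'||_L² = 1/π < C_P = 4/π.

u(x) = 3/2·sin(π·x), so u'(x) = 3*π*cos(π*x)/2.
Writing u(x) = A·sin(kπx/L) with A = 3/2 and k = 4, use ∫_0^L sin²(kπx/L) dx = L/2 and ∫_0^L cos²(kπx/L) dx = L/2.
u² = 9/4·sin²(π·x) and (u')² = 9*π^2/4·cos²(π·x), and each of sin², cos² integrates to L/2 = 2 over (0, 4).
∫_0^4 u² dx = 9/2, so ||u||_L² = 3*sqrt(2)/2.
∫_0^4 (u')² dx = 9*π^2/2, so ||u'||_L² = 3*sqrt(2)*π/2.
Ratio ||u||_L² / ||u'||_L² = 1/π.
Sharp Poincaré constant on H^1_0(0, 4) is C_P = L/π = 4/π, achieved by sin(π/4·x).
This is the k = 4 harmonic; the ratio L/(kπ) is strictly less than C_P = L/π, consistent with the sharp inequality ||u||_L² ≤ C_P ||u'||_L².


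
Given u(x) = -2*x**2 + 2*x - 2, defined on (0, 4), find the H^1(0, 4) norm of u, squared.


||u||_{H^1}^2 = 11168/15

The H^1 norm (squared) on an interval (0, L) is
  ||u||_{H^1}^2 = ∫_0^L u(x)^2 dx + ∫_0^L u'(x)^2 dx.
Compute u'(x) = 2 - 4*x.
Then u(x)^2 = 4*x**4 - 8*x**3 + 12*x**2 - 8*x + 4 and u'(x)^2 = 16*x**2 - 16*x + 4.
Integrate each monomial from 0 to 4 using ∫_0^4 c·x^n dx = c·4^(n+1)/(n+1):
  ∫_0^4 u(x)^2 dx = ∫_0^4 (4*x^4 - 8*x^3 + 12*x^2 - 8*x + 4) dx. Term by term:
    ∫_0^4 4*x^4 dx = 4096/5;  ∫_0^4 -8*x^3 dx = -512;  ∫_0^4 12*x^2 dx = 256;
    ∫_0^4 -8*x dx = -64;  ∫_0^4 4 dx = 16.
  Sum: 4096/5 − 512 + 256 − 64 + 16 = 2576/5.
  ∫_0^4 u'(x)^2 dx = ∫_0^4 (16*x^2 - 16*x + 4) dx. Term by term:
    ∫_0^4 16*x^2 dx = 1024/3;  ∫_0^4 -16*x dx = -128;  ∫_0^4 4 dx = 16.
  Sum: 1024/3 − 128 + 16 = 688/3.
Adding: ||u||_{H^1}^2 = 2576/5 + 688/3 = 11168/15.


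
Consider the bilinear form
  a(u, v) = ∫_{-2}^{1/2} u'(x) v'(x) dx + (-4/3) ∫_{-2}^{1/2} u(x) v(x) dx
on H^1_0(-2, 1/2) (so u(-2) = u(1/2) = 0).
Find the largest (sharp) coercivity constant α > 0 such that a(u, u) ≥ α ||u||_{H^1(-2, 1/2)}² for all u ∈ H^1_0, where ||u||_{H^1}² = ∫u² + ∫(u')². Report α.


α = 4*(-25 + 3*π^2)/(3*(25 + 4*π^2))

Coercivity of a(·,·) on H^1_0(-2, 1/2) means a(u, u) ≥ α ||u||_{H^1}² for every u ∈ H^1_0.
The interval has length L = 5/2, and Poincaré/coercivity depend only on L. Here a(u, u) = ∫(u')² + (-4/3)·∫u².
Here c = -4/3 < 0 with |c| < (π/L)² = 4*π^2/25, so coercivity still holds. The condition a(u,u) ≥ α||u||_{H^1}² reads (1−α)∫(u')² ≥ (α−c)∫u². Any admissible α is ≤ 1 (rapidly oscillating u have ∫u²/∫(u')² → 0), and α = 1 would force 0 ≥ (1−c)∫u², impossible since c < 1; so 1−α > 0. By the sharp Poincaré inequality on H^1_0 of an interval of length L, ∫(u')² ≥ (π/L)²∫u² with equality for the first sine mode sin(π(x−x₀)/L) (x₀ the left endpoint), so the inequality holds for all u iff (1−α)(π/L)² ≥ α − c, i.e. α ≤ ((π/L)² + c)/((π/L)² + 1) = (1 + c(L/π)²)/(1 + (L/π)²). (Direct route, valid since c ≤ 0: Poincaré gives c∫u² ≥ c(L/π)²∫(u')², so a(u,u) ≥ (1 + c(L/π)²)∫(u')², while ||u||_{H^1}² ≤ (1 + (L/π)²)∫(u')²; dividing yields the same α.) With (π/L)² = 4*π^2/25 and c = -4/3, the largest admissible constant is α = ((π/L)² + c)/((π/L)² + 1).
Simplifying, α = 4*(-25 + 3*π^2)/(3*(25 + 4*π^2)).


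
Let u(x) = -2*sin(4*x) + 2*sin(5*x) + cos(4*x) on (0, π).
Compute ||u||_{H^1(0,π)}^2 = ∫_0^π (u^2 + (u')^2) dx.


||u||_{H^1(0,π)}^2 = 680/9 + 189*π/2

u'(x) = -4*sin(4*x) - 8*cos(4*x) + 10*cos(5*x).
Expand u² and (u')² and integrate term by term on (0, π), using: for integers n ≥ 1, ∫_0^π sin²(nx) dx = ∫_0^π cos²(nx) dx = π/2; for n ≠ n', ∫_0^π sin(nx)sin(n'x) dx = ∫_0^π cos(nx)cos(n'x) dx = 0; and by product-to-sum, ∫_0^π sin(nx)cos(n'x) dx = ½∫_0^π [sin((n+n')x) + sin((n−n')x)] dx, which is 0 when n+n' is even and 2n/(n²−n'²) when n+n' is odd (it need not vanish on (0, π)).
  u² squared terms: (-2)²·∫sin(4x)² dx = 4·π/2 = 2*π;  (2)²·∫sin(5x)² dx = 4·π/2 = 2*π;  (1)²·∫cos(4x)² dx = 1·π/2 = π/2.
  u² cross terms: 2·(-2)·(2)·∫sin(4x)·sin(5x) dx = -8·(0) = 0;  2·(-2)·(1)·∫sin(4x)·cos(4x) dx = -4·(0) = 0;  2·(2)·(1)·∫sin(5x)·cos(4x) dx = 4·(10/9) = 40/9.
  So ∫_0^π u² dx = 2*π + 2*π + π/2 + 0 + 0 + 40/9 = 40/9 + 9*π/2.
  (u')² squared terms: (-8)²·∫cos(4x)² dx = 64·π/2 = 32*π;  (-4)²·∫sin(4x)² dx = 16·π/2 = 8*π;  (10)²·∫cos(5x)² dx = 100·π/2 = 50*π.
  (u')² cross terms: 2·(-8)·(-4)·∫cos(4x)·sin(4x) dx = 64·(0) = 0;  2·(-8)·(10)·∫cos(4x)·cos(5x) dx = -160·(0) = 0;  2·(-4)·(10)·∫sin(4x)·cos(5x) dx = -80·(-8/9) = 640/9.
  So ∫_0^π (u')² dx = 32*π + 8*π + 50*π + 0 + 0 + 640/9 = 640/9 + 90*π.
||u||_{H^1}^2 = (40/9 + 9*π/2) + (640/9 + 90*π) = 680/9 + 189*π/2.


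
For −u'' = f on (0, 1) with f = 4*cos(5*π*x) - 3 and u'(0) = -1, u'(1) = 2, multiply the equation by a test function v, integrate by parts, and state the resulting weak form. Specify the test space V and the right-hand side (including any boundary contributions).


V = H^1(0, 1) (v unrestricted at boundary; u is determined up to an additive constant); weak form: ∫_0^1 u'v' dx = ∫_0^1 (4*cos(5*π*x) - 3) v dx + 2·v(1) + v(0) for all v ∈ V.

Multiply both sides by a test function v and integrate from 0 to 1:
  ∫_0^1 −u''(x) v(x) dx = ∫_0^1 f(x) v(x) dx.
Integrate the LHS by parts once:
  ∫_0^1 −u'' v dx = −[u'(x) v(x)]_0^1 + ∫_0^1 u'(x) v'(x) dx.
Thus ∫_0^1 u'(x) v'(x) dx = ∫_0^1 f(x) v(x) dx + [u'(x) v(x)]_0^1.
Choose V so that boundary terms are either known or forced to vanish.
u has inhomogeneous Neumann u'(0) = -1, u'(1) = 2. [u' v]_0^1 = (2)·v(1) − (-1)·v(0) = 2·v(1) + v(0). Take V = H^1(0, 1); boundary term becomes part of RHS.
Weak formulation: find u (satisfying any essential BC) such that ∫_0^1 u'(x) v'(x) dx = ∫_0^1 f v dx + 2·v(1) + v(0) for all v ∈ V (Neumann data are natural BCs: they enter the RHS as boundary terms).
Substituting f(x) = 4*cos(5*π*x) - 3, the right-hand side is ∫_0^1 (4*cos(5*π*x) - 3) v dx + 2·v(1) + v(0).
Compatibility check (pure Neumann): taking v ≡ 1 ∈ V gives 0 = ∫_0^1 f dx + (2) − (-1), i.e. ∫_0^1 f dx must equal u'(0) − u'(1) = -3. Indeed ∫_0^1 (4*cos(5*π*x) - 3) dx = -3, so the data are compatible. The solution is then unique only up to an additive constant (fix it e.g. by requiring ∫_0^1 u dx = 0).


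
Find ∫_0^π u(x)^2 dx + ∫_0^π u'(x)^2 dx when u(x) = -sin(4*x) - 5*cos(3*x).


||u||_{H^1(0,π)}^2 = 800/7 + 267*π/2

u'(x) = 15*sin(3*x) - 4*cos(4*x).
Expand u² and (u')² and integrate term by term on (0, π), using: for integers n ≥ 1, ∫_0^π sin²(nx) dx = ∫_0^π cos²(nx) dx = π/2; for n ≠ n', ∫_0^π sin(nx)sin(n'x) dx = ∫_0^π cos(nx)cos(n'x) dx = 0; and by product-to-sum, ∫_0^π sin(nx)cos(n'x) dx = ½∫_0^π [sin((n+n')x) + sin((n−n')x)] dx, which is 0 when n+n' is even and 2n/(n²−n'²) when n+n' is odd (it need not vanish on (0, π)).
  u² squared terms: (-1)²·∫sin(4x)² dx = 1·π/2 = π/2;  (-5)²·∫cos(3x)² dx = 25·π/2 = 25*π/2.
  u² cross terms: 2·(-1)·(-5)·∫sin(4x)·cos(3x) dx = 10·(8/7) = 80/7.
  So ∫_0^π u² dx = π/2 + 25*π/2 + 80/7 = 80/7 + 13*π.
  (u')² squared terms: (-4)²·∫cos(4x)² dx = 16·π/2 = 8*π;  (15)²·∫sin(3x)² dx = 225·π/2 = 225*π/2.
  (u')² cross terms: 2·(-4)·(15)·∫cos(4x)·sin(3x) dx = -120·(-6/7) = 720/7.
  So ∫_0^π (u')² dx = 8*π + 225*π/2 + 720/7 = 720/7 + 241*π/2.
||u||_{H^1}^2 = (80/7 + 13*π) + (720/7 + 241*π/2) = 800/7 + 267*π/2.


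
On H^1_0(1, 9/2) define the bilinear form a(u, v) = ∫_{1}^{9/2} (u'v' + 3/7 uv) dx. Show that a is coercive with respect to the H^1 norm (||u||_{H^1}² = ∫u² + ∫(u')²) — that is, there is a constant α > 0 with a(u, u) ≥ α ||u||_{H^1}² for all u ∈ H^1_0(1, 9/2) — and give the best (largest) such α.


α = (21 + 4*π^2)/(4*π^2 + 49)

Coercivity of a(·,·) on H^1_0(1, 9/2) means a(u, u) ≥ α ||u||_{H^1}² for every u ∈ H^1_0.
The interval has length L = 7/2, and Poincaré/coercivity depend only on L. Here a(u, u) = ∫(u')² + (3/7)·∫u².
Here 0 < c = 3/7 < 1. The condition a(u,u) ≥ α||u||_{H^1}² reads (1−α)∫(u')² ≥ (α−c)∫u². Any admissible α is ≤ 1 (rapidly oscillating u have ∫u²/∫(u')² → 0), and α = 1 would force 0 ≥ (1−c)∫u², impossible since c < 1; so 1−α > 0. By the sharp Poincaré inequality on H^1_0 of an interval of length L, ∫(u')² ≥ (π/L)²∫u² with equality for the first sine mode sin(π(x−x₀)/L) (x₀ the left endpoint), so the inequality holds for all u iff (1−α)(π/L)² ≥ α − c, i.e. α ≤ ((π/L)² + c)/((π/L)² + 1) = (1 + c(L/π)²)/(1 + (L/π)²). With (π/L)² = 4*π^2/49 and c = 3/7, the largest admissible constant is α = ((π/L)² + c)/((π/L)² + 1).
Simplifying, α = (21 + 4*π^2)/(4*π^2 + 49).


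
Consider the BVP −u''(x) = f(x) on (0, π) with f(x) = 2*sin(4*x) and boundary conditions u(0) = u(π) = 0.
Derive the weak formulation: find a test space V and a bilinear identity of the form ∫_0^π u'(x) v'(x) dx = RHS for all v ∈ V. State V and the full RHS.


V = H^1_0(0, π) (so v(0) = v(π) = 0); weak form: ∫_0^π u'v' dx = ∫_0^π (2*sin(4*x)) v dx for all v ∈ V.

Multiply both sides by a test function v and integrate from 0 to π:
  ∫_0^π −u''(x) v(x) dx = ∫_0^π f(x) v(x) dx.
Integrate the LHS by parts once:
  ∫_0^π −u'' v dx = −[u'(x) v(x)]_0^π + ∫_0^π u'(x) v'(x) dx.
Thus ∫_0^π u'(x) v'(x) dx = ∫_0^π f(x) v(x) dx + [u'(x) v(x)]_0^π.
Choose V so that boundary terms are either known or forced to vanish.
u is Dirichlet: u(0) = u(π) = 0. Let V = H^1_0(0, π); then v(0) = v(π) = 0, and [u' v]_0^π = 0.
Weak formulation: find u (satisfying any essential BC) such that ∫_0^π u'(x) v'(x) dx = ∫_0^π f v dx for all v ∈ V.
Substituting f(x) = 2*sin(4*x), the right-hand side is ∫_0^π (2*sin(4*x)) v dx.


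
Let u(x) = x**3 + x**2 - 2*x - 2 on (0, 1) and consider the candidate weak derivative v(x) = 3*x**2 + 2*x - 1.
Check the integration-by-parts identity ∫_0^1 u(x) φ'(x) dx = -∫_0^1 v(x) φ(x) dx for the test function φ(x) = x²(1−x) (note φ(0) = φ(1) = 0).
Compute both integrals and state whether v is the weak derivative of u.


LHS = -1/30, RHS = -7/60. No, v is not the weak derivative of u.

u(x) = x**3 + x**2 - 2*x - 2, classical derivative u'(x) = 3*x**2 + 2*x - 2.
φ(x) = x²(1−x), so φ'(x) = x*(2 - 3*x).
Note φ(0) = φ(1) = 0, so the boundary term u·φ vanishes.
LHS = ∫_0^1 u(x) φ'(x) dx = ∫_0^1 (-3*x^5 - x^4 + 8*x^3 + 2*x^2 - 4*x) dx. Term by term:
  ∫_0^1 -3*x^5 dx = -1/2;  ∫_0^1 -x^4 dx = -1/5;  ∫_0^1 8*x^3 dx = 2;
  ∫_0^1 2*x^2 dx = 2/3;  ∫_0^1 -4*x dx = -2.
Sum: -1/2 − 1/5 + 2 + 2/3 − 2 = -1/30.
So LHS = -1/30.
∫_0^1 v(x) φ(x) dx = ∫_0^1 (-3*x^5 + x^4 + 3*x^3 - x^2) dx. Term by term:
  ∫_0^1 -3*x^5 dx = -1/2;  ∫_0^1 x^4 dx = 1/5;  ∫_0^1 3*x^3 dx = 3/4;
  ∫_0^1 -x^2 dx = -1/3.
Sum: -1/2 + 1/5 + 3/4 − 1/3 = 7/60.
So RHS = -∫_0^1 v(x) φ(x) dx = -7/60.
LHS − RHS = 1/12 ≠ 0, so the identity fails.
(For a valid weak derivative the identity must hold for EVERY test function, in particular this one. The failure shows v is NOT the weak derivative of u.)
Correct weak derivative would be u'(x) = 3*x**2 + 2*x - 2.


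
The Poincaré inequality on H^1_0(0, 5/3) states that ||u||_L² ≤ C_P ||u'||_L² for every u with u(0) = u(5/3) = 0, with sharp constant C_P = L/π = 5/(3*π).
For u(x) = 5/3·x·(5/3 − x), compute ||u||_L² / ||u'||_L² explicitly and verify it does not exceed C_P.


||u||_L² / ||u'||_L² = sqrt(10)/6 < C_P = 5/(3*π).

u(x) = 5/3·x·(5/3 − x), so u'(x) = 25/9 - 10*x/3.
u(x) = 5/3·x·(5/3 − x) vanishes at x = 0 and x = 5/3, so u ∈ H^1_0(0, 5/3). Differentiate via the product rule and integrate the resulting polynomials term by term.
  ∫_0^5/3 u² dx = ∫_0^5/3 (25*x^4/9 - 250*x^3/27 + 625*x^2/81) dx. Term by term:
    ∫_0^5/3 25*x^4/9 dx = 15625/2187;  ∫_0^5/3 -250*x^3/27 dx = -78125/4374;  ∫_0^5/3 625*x^2/81 dx = 78125/6561.
  Sum: 15625/2187 − 78125/4374 + 78125/6561 = 15625/13122.
  ∫_0^5/3 (u')² dx = ∫_0^5/3 (100*x^2/9 - 500*x/27 + 625/81) dx. Term by term:
    ∫_0^5/3 100*x^2/9 dx = 12500/729;  ∫_0^5/3 -500*x/27 dx = -6250/243;  ∫_0^5/3 625/81 dx = 3125/243.
  Sum: 12500/729 − 6250/243 + 3125/243 = 3125/729.
∫_0^5/3 u² dx = 15625/13122, so ||u||_L² = 125*sqrt(2)/162.
∫_0^5/3 (u')² dx = 3125/729, so ||u'||_L² = 25*sqrt(5)/27.
Ratio ||u||_L² / ||u'||_L² = sqrt(10)/6.
Sharp Poincaré constant on H^1_0(0, 5/3) is C_P = L/π = 5/(3*π), achieved by sin(3*π/5·x).
A polynomial bump cannot attain the sharp Poincaré constant (only the first sine eigenfunction does), so the ratio is strictly less than C_P, consistent with ||u||_L² ≤ C_P ||u'||_L².


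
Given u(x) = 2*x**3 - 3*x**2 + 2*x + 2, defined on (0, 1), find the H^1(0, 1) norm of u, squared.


||u||_{H^1}^2 = 788/105

The H^1 norm (squared) on an interval (0, L) is
  ||u||_{H^1}^2 = ∫_0^L u(x)^2 dx + ∫_0^L u'(x)^2 dx.
Compute u'(x) = 6*x**2 - 6*x + 2.
Then u(x)^2 = 4*x**6 - 12*x**5 + 17*x**4 - 4*x**3 - 8*x**2 + 8*x + 4 and u'(x)^2 = 36*x**4 - 72*x**3 + 60*x**2 - 24*x + 4.
Integrate each monomial from 0 to 1 using ∫_0^1 c·x^n dx = c·1^(n+1)/(n+1):
  ∫_0^1 u(x)^2 dx = ∫_0^1 (4*x^6 - 12*x^5 + 17*x^4 - 4*x^3 - 8*x^2 + 8*x + 4) dx. Term by term:
    ∫_0^1 4*x^6 dx = 4/7;  ∫_0^1 -12*x^5 dx = -2;  ∫_0^1 17*x^4 dx = 17/5;
    ∫_0^1 -4*x^3 dx = -1;  ∫_0^1 -8*x^2 dx = -8/3;  ∫_0^1 8*x dx = 4;
    ∫_0^1 4 dx = 4.
  Sum: 4/7 − 2 + 17/5 − 1 − 8/3 + 4 + 4 = 662/105.
  ∫_0^1 u'(x)^2 dx = ∫_0^1 (36*x^4 - 72*x^3 + 60*x^2 - 24*x + 4) dx. Term by term:
    ∫_0^1 36*x^4 dx = 36/5;  ∫_0^1 -72*x^3 dx = -18;  ∫_0^1 60*x^2 dx = 20;
    ∫_0^1 -24*x dx = -12;  ∫_0^1 4 dx = 4.
  Sum: 36/5 − 18 + 20 − 12 + 4 = 6/5.
Adding: ||u||_{H^1}^2 = 662/105 + 6/5 = 788/105.


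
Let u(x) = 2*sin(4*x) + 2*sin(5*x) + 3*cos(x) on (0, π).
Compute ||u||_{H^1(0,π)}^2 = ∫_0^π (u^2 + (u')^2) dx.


||u||_{H^1(0,π)}^2 = 64/5 + 95*π

u'(x) = -3*sin(x) + 8*cos(4*x) + 10*cos(5*x).
Expand u² and (u')² and integrate term by term on (0, π), using: for integers n ≥ 1, ∫_0^π sin²(nx) dx = ∫_0^π cos²(nx) dx = π/2; for n ≠ n', ∫_0^π sin(nx)sin(n'x) dx = ∫_0^π cos(nx)cos(n'x) dx = 0; and by product-to-sum, ∫_0^π sin(nx)cos(n'x) dx = ½∫_0^π [sin((n+n')x) + sin((n−n')x)] dx, which is 0 when n+n' is even and 2n/(n²−n'²) when n+n' is odd (it need not vanish on (0, π)).
  u² squared terms: (2)²·∫sin(4x)² dx = 4·π/2 = 2*π;  (2)²·∫sin(5x)² dx = 4·π/2 = 2*π;  (3)²·∫cos(x)² dx = 9·π/2 = 9*π/2.
  u² cross terms: 2·(2)·(2)·∫sin(4x)·sin(5x) dx = 8·(0) = 0;  2·(2)·(3)·∫sin(4x)·cos(x) dx = 12·(8/15) = 32/5;  2·(2)·(3)·∫sin(5x)·cos(x) dx = 12·(0) = 0.
  So ∫_0^π u² dx = 2*π + 2*π + 9*π/2 + 0 + 32/5 + 0 = 32/5 + 17*π/2.
  (u')² squared terms: (-3)²·∫sin(x)² dx = 9·π/2 = 9*π/2;  (8)²·∫cos(4x)² dx = 64·π/2 = 32*π;  (10)²·∫cos(5x)² dx = 100·π/2 = 50*π.
  (u')² cross terms: 2·(-3)·(8)·∫sin(x)·cos(4x) dx = -48·(-2/15) = 32/5;  2·(-3)·(10)·∫sin(x)·cos(5x) dx = -60·(0) = 0;  2·(8)·(10)·∫cos(4x)·cos(5x) dx = 160·(0) = 0.
  So ∫_0^π (u')² dx = 9*π/2 + 32*π + 50*π + 32/5 + 0 + 0 = 32/5 + 173*π/2.
||u||_{H^1}^2 = (32/5 + 17*π/2) + (32/5 + 173*π/2) = 64/5 + 95*π.


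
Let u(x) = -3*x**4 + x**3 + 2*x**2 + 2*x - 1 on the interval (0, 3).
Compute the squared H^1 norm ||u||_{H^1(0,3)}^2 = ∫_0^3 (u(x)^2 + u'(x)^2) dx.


||u||_{H^1}^2 = 860079/20

The H^1 norm (squared) on an interval (0, L) is
  ||u||_{H^1}^2 = ∫_0^L u(x)^2 dx + ∫_0^L u'(x)^2 dx.
Compute u'(x) = -12*x**3 + 3*x**2 + 4*x + 2.
Then u(x)^2 = 9*x**8 - 6*x**7 - 11*x**6 - 8*x**5 + 14*x**4 + 6*x**3 - 4*x + 1 and u'(x)^2 = 144*x**6 - 72*x**5 - 87*x**4 - 24*x**3 + 28*x**2 + 16*x + 4.
Integrate each monomial from 0 to 3 using ∫_0^3 c·x^n dx = c·3^(n+1)/(n+1):
  ∫_0^3 u(x)^2 dx = ∫_0^3 (9*x^8 - 6*x^7 - 11*x^6 - 8*x^5 + 14*x^4 + 6*x^3 - 4*x + 1) dx. Term by term:
    ∫_0^3 9*x^8 dx = 19683;  ∫_0^3 -6*x^7 dx = -19683/4;  ∫_0^3 -11*x^6 dx = -24057/7;
    ∫_0^3 -8*x^5 dx = -972;  ∫_0^3 14*x^4 dx = 3402/5;  ∫_0^3 6*x^3 dx = 243/2;
    ∫_0^3 -4*x dx = -18;  ∫_0^3 1 dx = 3.
  Sum: 19683 − 19683/4 − 24057/7 − 972 + 3402/5 + 243/2 − 18 + 3 = 1559661/140.
  ∫_0^3 u'(x)^2 dx = ∫_0^3 (144*x^6 - 72*x^5 - 87*x^4 - 24*x^3 + 28*x^2 + 16*x + 4) dx. Term by term:
    ∫_0^3 144*x^6 dx = 314928/7;  ∫_0^3 -72*x^5 dx = -8748;  ∫_0^3 -87*x^4 dx = -21141/5;
    ∫_0^3 -24*x^3 dx = -486;  ∫_0^3 28*x^2 dx = 252;  ∫_0^3 16*x dx = 72;
    ∫_0^3 4 dx = 12.
  Sum: 314928/7 − 8748 − 21141/5 − 486 + 252 + 72 + 12 = 1115223/35.
Adding: ||u||_{H^1}^2 = 1559661/140 + 1115223/35 = 860079/20.


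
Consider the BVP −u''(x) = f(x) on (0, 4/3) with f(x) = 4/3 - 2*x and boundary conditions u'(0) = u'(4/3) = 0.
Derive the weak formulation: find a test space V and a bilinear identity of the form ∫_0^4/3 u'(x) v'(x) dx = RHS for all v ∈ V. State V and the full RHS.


V = H^1(0, 4/3) (no boundary constraint on v; u is determined up to an additive constant); weak form: ∫_0^4/3 u'v' dx = ∫_0^4/3 (4/3 - 2*x) v dx for all v ∈ V.

Multiply both sides by a test function v and integrate from 0 to 4/3:
  ∫_0^4/3 −u''(x) v(x) dx = ∫_0^4/3 f(x) v(x) dx.
Integrate the LHS by parts once:
  ∫_0^4/3 −u'' v dx = −[u'(x) v(x)]_0^4/3 + ∫_0^4/3 u'(x) v'(x) dx.
Thus ∫_0^4/3 u'(x) v'(x) dx = ∫_0^4/3 f(x) v(x) dx + [u'(x) v(x)]_0^4/3.
Choose V so that boundary terms are either known or forced to vanish.
u has homogeneous Neumann: u'(0) = u'(4/3) = 0. So [u' v]_0^4/3 = 0·v(4/3) − 0·v(0) = 0 for any v; take V = H^1(0, 4/3).
Weak formulation: find u (satisfying any essential BC) such that ∫_0^4/3 u'(x) v'(x) dx = ∫_0^4/3 f v dx for all v ∈ V (homogeneous Neumann, so boundary terms vanish).
Substituting f(x) = 4/3 - 2*x, the right-hand side is ∫_0^4/3 (4/3 - 2*x) v dx.
Compatibility check (pure Neumann): taking v ≡ 1 ∈ V gives 0 = ∫_0^4/3 f dx + (0) − (0), i.e. ∫_0^4/3 f dx must equal u'(0) − u'(4/3) = 0. Indeed ∫_0^4/3 (4/3 - 2*x) dx = 0, so the data are compatible. The solution is then unique only up to an additive constant (fix it e.g. by requiring ∫_0^4/3 u dx = 0).


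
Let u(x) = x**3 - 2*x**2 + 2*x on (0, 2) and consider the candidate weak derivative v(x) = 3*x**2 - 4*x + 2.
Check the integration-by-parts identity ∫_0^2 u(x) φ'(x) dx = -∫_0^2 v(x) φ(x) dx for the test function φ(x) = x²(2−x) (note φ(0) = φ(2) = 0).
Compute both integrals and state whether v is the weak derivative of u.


LHS = -8/3, RHS = -8/3. Yes, v = u' weakly.

u(x) = x**3 - 2*x**2 + 2*x, classical derivative u'(x) = 3*x**2 - 4*x + 2.
φ(x) = x²(2−x), so φ'(x) = x*(4 - 3*x).
Note φ(0) = φ(2) = 0, so the boundary term u·φ vanishes.
LHS = ∫_0^2 u(x) φ'(x) dx = ∫_0^2 (-3*x^5 + 10*x^4 - 14*x^3 + 8*x^2) dx. Term by term:
  ∫_0^2 -3*x^5 dx = -32;  ∫_0^2 10*x^4 dx = 64;  ∫_0^2 -14*x^3 dx = -56;
  ∫_0^2 8*x^2 dx = 64/3.
Sum: -32 + 64 − 56 + 64/3 = -8/3.
So LHS = -8/3.
∫_0^2 v(x) φ(x) dx = ∫_0^2 (-3*x^5 + 10*x^4 - 10*x^3 + 4*x^2) dx. Term by term:
  ∫_0^2 -3*x^5 dx = -32;  ∫_0^2 10*x^4 dx = 64;  ∫_0^2 -10*x^3 dx = -40;
  ∫_0^2 4*x^2 dx = 32/3.
Sum: -32 + 64 − 40 + 32/3 = 8/3.
So RHS = -∫_0^2 v(x) φ(x) dx = -8/3.
LHS = RHS, so the identity holds for this test φ.
Moreover u is smooth here and v(x) = u'(x) = 3*x**2 - 4*x + 2 pointwise, so the identity holds for every test function. Hence v is the weak derivative of u.


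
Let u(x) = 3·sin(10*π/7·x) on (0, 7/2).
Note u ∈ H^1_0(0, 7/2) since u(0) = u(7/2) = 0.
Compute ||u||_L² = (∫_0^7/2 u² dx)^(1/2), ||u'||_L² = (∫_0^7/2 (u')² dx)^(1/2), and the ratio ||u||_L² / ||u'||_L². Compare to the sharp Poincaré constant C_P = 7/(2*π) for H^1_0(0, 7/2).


||u||_L² / ||u'||_L² = 7/(10*π) < C_P = 7/(2*π).

u(x) = 3·sin(10*π/7·x), so u'(x) = 30*π*cos(10*π*x/7)/7.
Writing u(x) = A·sin(kπx/L) with A = 3 and k = 5, use ∫_0^L sin²(kπx/L) dx = L/2 and ∫_0^L cos²(kπx/L) dx = L/2.
u² = 9·sin²(10*π/7·x) and (u')² = 900*π^2/49·cos²(10*π/7·x), and each of sin², cos² integrates to L/2 = 7/4 over (0, 7/2).
∫_0^7/2 u² dx = 63/4, so ||u||_L² = 3*sqrt(7)/2.
∫_0^7/2 (u')² dx = 225*π^2/7, so ||u'||_L² = 15*sqrt(7)*π/7.
Ratio ||u||_L² / ||u'||_L² = 7/(10*π).
Sharp Poincaré constant on H^1_0(0, 7/2) is C_P = L/π = 7/(2*π), achieved by sin(2*π/7·x).
This is the k = 5 harmonic; the ratio L/(kπ) is strictly less than C_P = L/π, consistent with the sharp inequality ||u||_L² ≤ C_P ||u'||_L².


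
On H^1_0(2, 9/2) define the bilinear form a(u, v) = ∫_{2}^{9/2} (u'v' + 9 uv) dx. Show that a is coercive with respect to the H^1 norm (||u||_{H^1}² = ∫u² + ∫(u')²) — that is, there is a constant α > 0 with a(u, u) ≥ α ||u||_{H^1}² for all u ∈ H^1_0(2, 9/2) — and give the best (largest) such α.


α = 1

Coercivity of a(·,·) on H^1_0(2, 9/2) means a(u, u) ≥ α ||u||_{H^1}² for every u ∈ H^1_0.
The interval has length L = 5/2, and Poincaré/coercivity depend only on L. Here a(u, u) = ∫(u')² + (9)·∫u².
Here c = 9 ≥ 1, so a(u,u) = ∫(u')² + c∫u² ≥ ∫(u')² + ∫u² = ||u||_{H^1}², i.e. α = 1 works. No larger α is possible: a(u,u) ≥ α||u||_{H^1}² means (1−α)∫(u')² ≥ (α−c)∫u², and for the modes u_n = sin(nπ(x−x₀)/L) (x₀ the left endpoint) one has ∫u_n²/∫(u_n')² = (L/(nπ))² → 0, so a(u_n,u_n)/||u_n||_{H^1}² → 1. Hence the optimal constant is α = 1.
Therefore α = 1.


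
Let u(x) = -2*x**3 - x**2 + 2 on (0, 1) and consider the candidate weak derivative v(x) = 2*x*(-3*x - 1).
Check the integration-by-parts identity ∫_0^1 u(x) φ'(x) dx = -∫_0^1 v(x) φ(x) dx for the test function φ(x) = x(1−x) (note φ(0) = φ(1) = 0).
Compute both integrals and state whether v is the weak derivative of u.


LHS = 7/15, RHS = 7/15. Yes, v = u' weakly.

u(x) = -2*x**3 - x**2 + 2, classical derivative u'(x) = -6*x**2 - 2*x.
φ(x) = x(1−x), so φ'(x) = 1 - 2*x.
Note φ(0) = φ(1) = 0, so the boundary term u·φ vanishes.
LHS = ∫_0^1 u(x) φ'(x) dx = ∫_0^1 (4*x^4 - x^2 - 4*x + 2) dx. Term by term:
  ∫_0^1 4*x^4 dx = 4/5;  ∫_0^1 -x^2 dx = -1/3;  ∫_0^1 -4*x dx = -2;
  ∫_0^1 2 dx = 2.
Sum: 4/5 − 1/3 − 2 + 2 = 7/15.
So LHS = 7/15.
∫_0^1 v(x) φ(x) dx = ∫_0^1 (6*x^4 - 4*x^3 - 2*x^2) dx. Term by term:
  ∫_0^1 6*x^4 dx = 6/5;  ∫_0^1 -4*x^3 dx = -1;  ∫_0^1 -2*x^2 dx = -2/3.
Sum: 6/5 − 1 − 2/3 = -7/15.
So RHS = -∫_0^1 v(x) φ(x) dx = 7/15.
LHS = RHS, so the identity holds for this test φ.
Moreover u is smooth here and v(x) = u'(x) = -6*x**2 - 2*x pointwise, so the identity holds for every test function. Hence v is the weak derivative of u.


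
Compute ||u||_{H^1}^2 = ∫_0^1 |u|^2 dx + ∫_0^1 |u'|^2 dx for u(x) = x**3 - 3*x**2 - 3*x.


||u||_{H^1}^2 = 2313/70

The H^1 norm (squared) on an interval (0, L) is
  ||u||_{H^1}^2 = ∫_0^L u(x)^2 dx + ∫_0^L u'(x)^2 dx.
Compute u'(x) = 3*x**2 - 6*x - 3.
Then u(x)^2 = x**6 - 6*x**5 + 3*x**4 + 18*x**3 + 9*x**2 and u'(x)^2 = 9*x**4 - 36*x**3 + 18*x**2 + 36*x + 9.
Integrate each monomial from 0 to 1 using ∫_0^1 c·x^n dx = c·1^(n+1)/(n+1):
  ∫_0^1 u(x)^2 dx = ∫_0^1 (x^6 - 6*x^5 + 3*x^4 + 18*x^3 + 9*x^2) dx. Term by term:
    ∫_0^1 x^6 dx = 1/7;  ∫_0^1 -6*x^5 dx = -1;  ∫_0^1 3*x^4 dx = 3/5;
    ∫_0^1 18*x^3 dx = 9/2;  ∫_0^1 9*x^2 dx = 3.
  Sum: 1/7 − 1 + 3/5 + 9/2 + 3 = 507/70.
  ∫_0^1 u'(x)^2 dx = ∫_0^1 (9*x^4 - 36*x^3 + 18*x^2 + 36*x + 9) dx. Term by term:
    ∫_0^1 9*x^4 dx = 9/5;  ∫_0^1 -36*x^3 dx = -9;  ∫_0^1 18*x^2 dx = 6;
    ∫_0^1 36*x dx = 18;  ∫_0^1 9 dx = 9.
  Sum: 9/5 − 9 + 6 + 18 + 9 = 129/5.
Adding: ||u||_{H^1}^2 = 507/70 + 129/5 = 2313/70.


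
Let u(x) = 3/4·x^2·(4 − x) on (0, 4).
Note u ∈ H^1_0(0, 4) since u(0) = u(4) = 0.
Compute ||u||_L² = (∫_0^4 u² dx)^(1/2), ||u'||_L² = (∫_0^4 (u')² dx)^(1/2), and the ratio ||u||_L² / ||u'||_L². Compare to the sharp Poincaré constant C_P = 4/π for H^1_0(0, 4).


||u||_L² / ||u'||_L² = 2*sqrt(14)/7 < C_P = 4/π.

u(x) = 3/4·x^2·(4 − x), so u'(x) = 3*x*(8 - 3*x)/4.
u(x) = 3/4·x^2·(4 − x) vanishes at x = 0 and x = 4, so u ∈ H^1_0(0, 4). Differentiate via the product rule and integrate the resulting polynomials term by term.
  ∫_0^4 u² dx = ∫_0^4 (9*x^6/16 - 9*x^5/2 + 9*x^4) dx. Term by term:
    ∫_0^4 9*x^6/16 dx = 9216/7;  ∫_0^4 -9*x^5/2 dx = -3072;  ∫_0^4 9*x^4 dx = 9216/5.
  Sum: 9216/7 − 3072 + 9216/5 = 3072/35.
  ∫_0^4 (u')² dx = ∫_0^4 (81*x^4/16 - 27*x^3 + 36*x^2) dx. Term by term:
    ∫_0^4 81*x^4/16 dx = 5184/5;  ∫_0^4 -27*x^3 dx = -1728;  ∫_0^4 36*x^2 dx = 768.
  Sum: 5184/5 − 1728 + 768 = 384/5.
∫_0^4 u² dx = 3072/35, so ||u||_L² = 32*sqrt(105)/35.
∫_0^4 (u')² dx = 384/5, so ||u'||_L² = 8*sqrt(30)/5.
Ratio ||u||_L² / ||u'||_L² = 2*sqrt(14)/7.
Sharp Poincaré constant on H^1_0(0, 4) is C_P = L/π = 4/π, achieved by sin(π/4·x).
A polynomial bump cannot attain the sharp Poincaré constant (only the first sine eigenfunction does), so the ratio is strictly less than C_P, consistent with ||u||_L² ≤ C_P ||u'||_L².


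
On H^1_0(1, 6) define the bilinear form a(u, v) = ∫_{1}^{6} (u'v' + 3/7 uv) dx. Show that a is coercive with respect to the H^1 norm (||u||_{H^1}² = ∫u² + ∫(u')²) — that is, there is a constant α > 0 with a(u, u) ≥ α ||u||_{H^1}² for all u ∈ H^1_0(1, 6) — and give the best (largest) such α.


α = (π^2 + 75/7)/(π^2 + 25)

Coercivity of a(·,·) on H^1_0(1, 6) means a(u, u) ≥ α ||u||_{H^1}² for every u ∈ H^1_0.
The interval has length L = 5, and Poincaré/coercivity depend only on L. Here a(u, u) = ∫(u')² + (3/7)·∫u².
Here 0 < c = 3/7 < 1. The condition a(u,u) ≥ α||u||_{H^1}² reads (1−α)∫(u')² ≥ (α−c)∫u². Any admissible α is ≤ 1 (rapidly oscillating u have ∫u²/∫(u')² → 0), and α = 1 would force 0 ≥ (1−c)∫u², impossible since c < 1; so 1−α > 0. By the sharp Poincaré inequality on H^1_0 of an interval of length L, ∫(u')² ≥ (π/L)²∫u² with equality for the first sine mode sin(π(x−x₀)/L) (x₀ the left endpoint), so the inequality holds for all u iff (1−α)(π/L)² ≥ α − c, i.e. α ≤ ((π/L)² + c)/((π/L)² + 1) = (1 + c(L/π)²)/(1 + (L/π)²). With (π/L)² = π^2/25 and c = 3/7, the largest admissible constant is α = ((π/L)² + c)/((π/L)² + 1).
Simplifying, α = (π^2 + 75/7)/(π^2 + 25).


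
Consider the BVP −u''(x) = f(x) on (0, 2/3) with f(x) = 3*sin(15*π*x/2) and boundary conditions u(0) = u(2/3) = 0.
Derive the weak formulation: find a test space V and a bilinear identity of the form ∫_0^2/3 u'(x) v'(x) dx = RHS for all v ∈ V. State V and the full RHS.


V = H^1_0(0, 2/3) (so v(0) = v(2/3) = 0); weak form: ∫_0^2/3 u'v' dx = ∫_0^2/3 (3*sin(15*π*x/2)) v dx for all v ∈ V.

Multiply both sides by a test function v and integrate from 0 to 2/3:
  ∫_0^2/3 −u''(x) v(x) dx = ∫_0^2/3 f(x) v(x) dx.
Integrate the LHS by parts once:
  ∫_0^2/3 −u'' v dx = −[u'(x) v(x)]_0^2/3 + ∫_0^2/3 u'(x) v'(x) dx.
Thus ∫_0^2/3 u'(x) v'(x) dx = ∫_0^2/3 f(x) v(x) dx + [u'(x) v(x)]_0^2/3.
Choose V so that boundary terms are either known or forced to vanish.
u is Dirichlet: u(0) = u(2/3) = 0. Let V = H^1_0(0, 2/3); then v(0) = v(2/3) = 0, and [u' v]_0^2/3 = 0.
Weak formulation: find u (satisfying any essential BC) such that ∫_0^2/3 u'(x) v'(x) dx = ∫_0^2/3 f v dx for all v ∈ V.
Substituting f(x) = 3*sin(15*π*x/2), the right-hand side is ∫_0^2/3 (3*sin(15*π*x/2)) v dx.


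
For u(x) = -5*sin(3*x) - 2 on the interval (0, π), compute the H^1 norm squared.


||u||_{H^1(0,π)}^2 = 40/3 + 129*π

u'(x) = -15*cos(3*x).
Expand u² and (u')² and integrate term by term on (0, π), using: for integers n ≥ 1, ∫_0^π sin²(nx) dx = ∫_0^π cos²(nx) dx = π/2; for n ≠ n', ∫_0^π sin(nx)sin(n'x) dx = ∫_0^π cos(nx)cos(n'x) dx = 0; and by product-to-sum, ∫_0^π sin(nx)cos(n'x) dx = ½∫_0^π [sin((n+n')x) + sin((n−n')x)] dx, which is 0 when n+n' is even and 2n/(n²−n'²) when n+n' is odd (it need not vanish on (0, π)). For the constant mode: ∫_0^π 1 dx = π, ∫_0^π cos(nx) dx = 0, ∫_0^π sin(nx) dx = (1−(−1)^n)/n.
  u² squared terms: (-2)²·∫1 dx = 4·π = 4*π;  (-5)²·∫sin(3x)² dx = 25·π/2 = 25*π/2.
  u² cross terms: 2·(-2)·(-5)·∫1·sin(3x) dx = 20·(2/3) = 40/3.
  So ∫_0^π u² dx = 4*π + 25*π/2 + 40/3 = 40/3 + 33*π/2.
  (u')² squared terms: (-15)²·∫cos(3x)² dx = 225·π/2 = 225*π/2.
  So ∫_0^π (u')² dx = 225*π/2.
||u||_{H^1}^2 = (40/3 + 33*π/2) + (225*π/2) = 40/3 + 129*π.


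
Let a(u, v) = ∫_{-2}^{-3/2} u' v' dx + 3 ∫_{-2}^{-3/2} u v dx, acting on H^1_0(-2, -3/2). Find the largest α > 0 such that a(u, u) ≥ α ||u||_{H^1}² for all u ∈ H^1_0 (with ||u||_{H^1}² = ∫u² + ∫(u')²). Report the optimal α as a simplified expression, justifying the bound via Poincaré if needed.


α = 1

Coercivity of a(·,·) on H^1_0(-2, -3/2) means a(u, u) ≥ α ||u||_{H^1}² for every u ∈ H^1_0.
The interval has length L = 1/2, and Poincaré/coercivity depend only on L. Here a(u, u) = ∫(u')² + (3)·∫u².
Here c = 3 ≥ 1, so a(u,u) = ∫(u')² + c∫u² ≥ ∫(u')² + ∫u² = ||u||_{H^1}², i.e. α = 1 works. No larger α is possible: a(u,u) ≥ α||u||_{H^1}² means (1−α)∫(u')² ≥ (α−c)∫u², and for the modes u_n = sin(nπ(x−x₀)/L) (x₀ the left endpoint) one has ∫u_n²/∫(u_n')² = (L/(nπ))² → 0, so a(u_n,u_n)/||u_n||_{H^1}² → 1. Hence the optimal constant is α = 1.
Therefore α = 1.


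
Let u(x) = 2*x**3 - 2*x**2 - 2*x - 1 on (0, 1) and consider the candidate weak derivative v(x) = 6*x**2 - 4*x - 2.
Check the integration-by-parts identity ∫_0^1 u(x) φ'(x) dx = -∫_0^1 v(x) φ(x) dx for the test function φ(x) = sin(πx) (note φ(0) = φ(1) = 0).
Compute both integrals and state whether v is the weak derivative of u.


LHS = 2/π + 24/π^3, RHS = 2/π + 24/π^3. Yes, v = u' weakly.

u(x) = 2*x**3 - 2*x**2 - 2*x - 1, classical derivative u'(x) = 6*x**2 - 4*x - 2.
φ(x) = sin(πx), so φ'(x) = π*cos(π*x).
Note φ(0) = φ(1) = 0, so the boundary term u·φ vanishes.
LHS = ∫_0^1 u(x) φ'(x) dx = ∫_0^1 (2*π*x^3*cos(π*x) - 2*π*x^2*cos(π*x) - 2*π*x*cos(π*x) - π*cos(π*x)) dx. Term by term:
  ∫_0^1 -π*cos(π*x) dx = 0;  ∫_0^1 -2*π*x*cos(π*x) dx = 4/π;  ∫_0^1 -2*π*x^2*cos(π*x) dx = 4/π;
  ∫_0^1 2*π*x^3*cos(π*x) dx = -6/π + 24/π^3.
Sum: 0 + 4/π + 4/π + -6/π + 24/π^3 = 2/π + 24/π^3.
So LHS = 2/π + 24/π^3.
∫_0^1 v(x) φ(x) dx = ∫_0^1 (6*x^2*sin(π*x) - 4*x*sin(π*x) - 2*sin(π*x)) dx. Term by term:
  ∫_0^1 -2*sin(π*x) dx = -4/π;  ∫_0^1 -4*x*sin(π*x) dx = -4/π;  ∫_0^1 6*x^2*sin(π*x) dx = -24/π^3 + 6/π.
Sum: -4/π − 4/π + -24/π^3 + 6/π = -24/π^3 - 2/π.
So RHS = -∫_0^1 v(x) φ(x) dx = 2/π + 24/π^3.
LHS = RHS, so the identity holds for this test φ.
Moreover u is smooth here and v(x) = u'(x) = 6*x**2 - 4*x - 2 pointwise, so the identity holds for every test function. Hence v is the weak derivative of u.


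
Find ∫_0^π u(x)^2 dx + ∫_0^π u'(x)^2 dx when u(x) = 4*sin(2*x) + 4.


||u||_{H^1(0,π)}^2 = 56*π

u'(x) = 8*cos(2*x).
Expand u² and (u')² and integrate term by term on (0, π), using: for integers n ≥ 1, ∫_0^π sin²(nx) dx = ∫_0^π cos²(nx) dx = π/2; for n ≠ n', ∫_0^π sin(nx)sin(n'x) dx = ∫_0^π cos(nx)cos(n'x) dx = 0; and by product-to-sum, ∫_0^π sin(nx)cos(n'x) dx = ½∫_0^π [sin((n+n')x) + sin((n−n')x)] dx, which is 0 when n+n' is even and 2n/(n²−n'²) when n+n' is odd (it need not vanish on (0, π)). For the constant mode: ∫_0^π 1 dx = π, ∫_0^π cos(nx) dx = 0, ∫_0^π sin(nx) dx = (1−(−1)^n)/n.
  u² squared terms: (4)²·∫1 dx = 16·π = 16*π;  (4)²·∫sin(2x)² dx = 16·π/2 = 8*π.
  u² cross terms: 2·(4)·(4)·∫1·sin(2x) dx = 32·(0) = 0.
  So ∫_0^π u² dx = 16*π + 8*π + 0 = 24*π.
  (u')² squared terms: (8)²·∫cos(2x)² dx = 64·π/2 = 32*π.
  So ∫_0^π (u')² dx = 32*π.
||u||_{H^1}^2 = (24*π) + (32*π) = 56*π.


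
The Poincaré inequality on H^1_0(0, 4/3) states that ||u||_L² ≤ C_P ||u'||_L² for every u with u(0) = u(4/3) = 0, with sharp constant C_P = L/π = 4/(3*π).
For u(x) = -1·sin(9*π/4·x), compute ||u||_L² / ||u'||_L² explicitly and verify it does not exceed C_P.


||u||_L² / ||u'||_L² = 4/(9*π) < C_P = 4/(3*π).

u(x) = -1·sin(9*π/4·x), so u'(x) = -9*π*cos(9*π*x/4)/4.
Writing u(x) = A·sin(kπx/L) with A = -1 and k = 3, use ∫_0^L sin²(kπx/L) dx = L/2 and ∫_0^L cos²(kπx/L) dx = L/2.
u² = 1·sin²(9*π/4·x) and (u')² = 81*π^2/16·cos²(9*π/4·x), and each of sin², cos² integrates to L/2 = 2/3 over (0, 4/3).
∫_0^4/3 u² dx = 2/3, so ||u||_L² = sqrt(6)/3.
∫_0^4/3 (u')² dx = 27*π^2/8, so ||u'||_L² = 3*sqrt(6)*π/4.
Ratio ||u||_L² / ||u'||_L² = 4/(9*π).
Sharp Poincaré constant on H^1_0(0, 4/3) is C_P = L/π = 4/(3*π), achieved by sin(3*π/4·x).
This is the k = 3 harmonic; the ratio L/(kπ) is strictly less than C_P = L/π, consistent with the sharp inequality ||u||_L² ≤ C_P ||u'||_L².


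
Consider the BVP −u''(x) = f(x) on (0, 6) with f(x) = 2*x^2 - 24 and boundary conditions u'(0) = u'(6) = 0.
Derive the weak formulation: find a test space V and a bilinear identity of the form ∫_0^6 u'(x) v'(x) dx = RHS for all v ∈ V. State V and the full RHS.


V = H^1(0, 6) (no boundary constraint on v; u is determined up to an additive constant); weak form: ∫_0^6 u'v' dx = ∫_0^6 (2*x^2 - 24) v dx for all v ∈ V.

Multiply both sides by a test function v and integrate from 0 to 6:
  ∫_0^6 −u''(x) v(x) dx = ∫_0^6 f(x) v(x) dx.
Integrate the LHS by parts once:
  ∫_0^6 −u'' v dx = −[u'(x) v(x)]_0^6 + ∫_0^6 u'(x) v'(x) dx.
Thus ∫_0^6 u'(x) v'(x) dx = ∫_0^6 f(x) v(x) dx + [u'(x) v(x)]_0^6.
Choose V so that boundary terms are either known or forced to vanish.
u has homogeneous Neumann: u'(0) = u'(6) = 0. So [u' v]_0^6 = 0·v(6) − 0·v(0) = 0 for any v; take V = H^1(0, 6).
Weak formulation: find u (satisfying any essential BC) such that ∫_0^6 u'(x) v'(x) dx = ∫_0^6 f v dx for all v ∈ V (homogeneous Neumann, so boundary terms vanish).
Substituting f(x) = 2*x^2 - 24, the right-hand side is ∫_0^6 (2*x^2 - 24) v dx.
Compatibility check (pure Neumann): taking v ≡ 1 ∈ V gives 0 = ∫_0^6 f dx + (0) − (0), i.e. ∫_0^6 f dx must equal u'(0) − u'(6) = 0. Indeed ∫_0^6 (2*x^2 - 24) dx = 0, so the data are compatible. The solution is then unique only up to an additive constant (fix it e.g. by requiring ∫_0^6 u dx = 0).
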